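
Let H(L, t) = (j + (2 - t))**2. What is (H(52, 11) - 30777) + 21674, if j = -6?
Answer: -8878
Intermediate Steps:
H(L, t) = (-4 - t)**2 (H(L, t) = (-6 + (2 - t))**2 = (-4 - t)**2)
(H(52, 11) - 30777) + 21674 = ((4 + 11)**2 - 30777) + 21674 = (15**2 - 30777) + 21674 = (225 - 30777) + 21674 = -30552 + 21674 = -8878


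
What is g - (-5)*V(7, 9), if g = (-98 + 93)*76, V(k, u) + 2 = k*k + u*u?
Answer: 260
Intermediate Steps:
V(k, u) = -2 + k² + u² (V(k, u) = -2 + (k*k + u*u) = -2 + (k² + u²) = -2 + k² + u²)
g = -380 (g = -5*76 = -380)
g - (-5)*V(7, 9) = -380 - (-5)*(-2 + 7² + 9²) = -380 - (-5)*(-2 + 49 + 81) = -380 - (-5)*128 = -380 - 1*(-640) = -380 + 640 = 260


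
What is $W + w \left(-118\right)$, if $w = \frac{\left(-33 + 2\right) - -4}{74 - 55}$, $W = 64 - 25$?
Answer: $\frac{3927}{19} \approx 206.68$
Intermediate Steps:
$W = 39$
$w = - \frac{27}{19}$ ($w = \frac{-31 + \left(8 - 4\right)}{19} = \left(-31 + 4\right) \frac{1}{19} = \left(-27\right) \frac{1}{19} = - \frac{27}{19} \approx -1.4211$)
$W + w \left(-118\right) = 39 - - \frac{3186}{19} = 39 + \frac{3186}{19} = \frac{3927}{19}$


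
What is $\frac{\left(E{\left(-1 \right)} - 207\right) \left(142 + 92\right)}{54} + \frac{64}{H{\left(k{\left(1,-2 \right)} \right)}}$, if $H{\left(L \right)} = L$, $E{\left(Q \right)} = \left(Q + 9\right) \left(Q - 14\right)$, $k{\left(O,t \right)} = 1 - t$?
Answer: $- \frac{4187}{3} \approx -1395.7$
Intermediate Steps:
$E{\left(Q \right)} = \left(-14 + Q\right) \left(9 + Q\right)$ ($E{\left(Q \right)} = \left(9 + Q\right) \left(-14 + Q\right) = \left(-14 + Q\right) \left(9 + Q\right)$)
$\frac{\left(E{\left(-1 \right)} - 207\right) \left(142 + 92\right)}{54} + \frac{64}{H{\left(k{\left(1,-2 \right)} \right)}} = \frac{\left(\left(-126 + \left(-1\right)^{2} - -5\right) - 207\right) \left(142 + 92\right)}{54} + \frac{64}{1 - -2} = \left(\left(-126 + 1 + 5\right) - 207\right) 234 \cdot \frac{1}{54} + \frac{64}{1 + 2} = \left(-120 - 207\right) 234 \cdot \frac{1}{54} + \frac{64}{3} = \left(-327\right) 234 \cdot \frac{1}{54} + 64 \cdot \frac{1}{3} = \left(-76518\right) \frac{1}{54} + \frac{64}{3} = -1417 + \frac{64}{3} = - \frac{4187}{3}$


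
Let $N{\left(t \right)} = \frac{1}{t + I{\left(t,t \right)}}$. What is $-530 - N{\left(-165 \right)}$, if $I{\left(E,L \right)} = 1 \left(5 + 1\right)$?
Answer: $- \frac{84269}{159} \approx -529.99$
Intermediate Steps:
$I{\left(E,L \right)} = 6$ ($I{\left(E,L \right)} = 1 \cdot 6 = 6$)
$N{\left(t \right)} = \frac{1}{6 + t}$ ($N{\left(t \right)} = \frac{1}{t + 6} = \frac{1}{6 + t}$)
$-530 - N{\left(-165 \right)} = -530 - \frac{1}{6 - 165} = -530 - \frac{1}{-159} = -530 - - \frac{1}{159} = -530 + \frac{1}{159} = - \frac{84269}{159}$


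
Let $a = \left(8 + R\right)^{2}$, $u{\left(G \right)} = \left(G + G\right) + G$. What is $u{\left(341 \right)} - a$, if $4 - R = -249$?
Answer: $-67098$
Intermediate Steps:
$R = 253$ ($R = 4 - -249 = 4 + 249 = 253$)
$u{\left(G \right)} = 3 G$ ($u{\left(G \right)} = 2 G + G = 3 G$)
$a = 68121$ ($a = \left(8 + 253\right)^{2} = 261^{2} = 68121$)
$u{\left(341 \right)} - a = 3 \cdot 341 - 68121 = 1023 - 68121 = -67098$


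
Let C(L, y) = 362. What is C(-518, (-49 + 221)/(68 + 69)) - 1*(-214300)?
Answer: 214662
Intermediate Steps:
C(-518, (-49 + 221)/(68 + 69)) - 1*(-214300) = 362 - 1*(-214300) = 362 + 214300 = 214662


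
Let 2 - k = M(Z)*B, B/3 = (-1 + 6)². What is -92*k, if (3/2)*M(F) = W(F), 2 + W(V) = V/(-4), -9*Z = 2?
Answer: -82156/9 ≈ -9128.4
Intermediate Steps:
Z = -2/9 (Z = -⅑*2 = -2/9 ≈ -0.22222)
W(V) = -2 - V/4 (W(V) = -2 + V/(-4) = -2 + V*(-¼) = -2 - V/4)
M(F) = -4/3 - F/6 (M(F) = 2*(-2 - F/4)/3 = -4/3 - F/6)
B = 75 (B = 3*(-1 + 6)² = 3*5² = 3*25 = 75)
k = 893/9 (k = 2 - (-4/3 - ⅙*(-2/9))*75 = 2 - (-4/3 + 1/27)*75 = 2 - (-35)*75/27 = 2 - 1*(-875/9) = 2 + 875/9 = 893/9 ≈ 99.222)
-92*k = -92*893/9 = -82156/9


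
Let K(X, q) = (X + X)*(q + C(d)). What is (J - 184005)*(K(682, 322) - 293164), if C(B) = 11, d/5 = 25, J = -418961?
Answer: -97106468368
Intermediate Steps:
d = 125 (d = 5*25 = 125)
K(X, q) = 2*X*(11 + q) (K(X, q) = (X + X)*(q + 11) = (2*X)*(11 + q) = 2*X*(11 + q))
(J - 184005)*(K(682, 322) - 293164) = (-418961 - 184005)*(2*682*(11 + 322) - 293164) = -602966*(2*682*333 - 293164) = -602966*(454212 - 293164) = -602966*161048 = -97106468368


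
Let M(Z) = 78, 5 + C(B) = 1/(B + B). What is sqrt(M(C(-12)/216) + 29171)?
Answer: sqrt(29249) ≈ 171.02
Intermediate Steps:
C(B) = -5 + 1/(2*B) (C(B) = -5 + 1/(B + B) = -5 + 1/(2*B))
sqrt(M(C(-12)/216) + 29171) = sqrt(78 + 29171) = sqrt(29249)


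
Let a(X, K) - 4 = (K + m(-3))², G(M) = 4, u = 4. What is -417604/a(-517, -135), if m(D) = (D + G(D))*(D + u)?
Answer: -104401/4490 ≈ -23.252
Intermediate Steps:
m(D) = (4 + D)² (m(D) = (D + 4)*(D + 4) = (4 + D)*(4 + D) = (4 + D)²)
a(X, K) = 4 + (1 + K)² (a(X, K) = 4 + (K + (16 + (-3)² + 8*(-3)))² = 4 + (K + (16 + 9 - 24))² = 4 + (K + 1)² = 4 + (1 + K)²)
-417604/a(-517, -135) = -417604/(4 + (1 - 135)²) = -417604/(4 + (-134)²) = -417604/(4 + 17956) = -417604/17960 = -417604*1/17960 = -104401/4490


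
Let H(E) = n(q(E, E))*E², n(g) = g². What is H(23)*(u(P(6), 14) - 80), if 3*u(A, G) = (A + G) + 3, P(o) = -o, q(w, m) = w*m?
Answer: -33900218581/3 ≈ -1.1300e+10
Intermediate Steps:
q(w, m) = m*w
u(A, G) = 1 + A/3 + G/3 (u(A, G) = ((A + G) + 3)/3 = (3 + A + G)/3 = 1 + A/3 + G/3)
H(E) = E⁶ (H(E) = (E*E)²*E² = (E²)²*E² = E⁴*E² = E⁶)
H(23)*(u(P(6), 14) - 80) = 23⁶*((1 + (-1*6)/3 + (⅓)*14) - 80) = 148035889*((1 + (⅓)*(-6) + 14/3) - 80) = 148035889*((1 - 2 + 14/3) - 80) = 148035889*(11/3 - 80) = 148035889*(-229/3) = -33900218581/3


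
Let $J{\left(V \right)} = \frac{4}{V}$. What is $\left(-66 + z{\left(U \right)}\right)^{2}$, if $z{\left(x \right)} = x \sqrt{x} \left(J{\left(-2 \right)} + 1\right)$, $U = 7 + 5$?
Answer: $6084 + 3168 \sqrt{3} \approx 11571.0$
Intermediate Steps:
$U = 12$
$z{\left(x \right)} = - x^{\frac{3}{2}}$ ($z{\left(x \right)} = x \sqrt{x} \left(\frac{4}{-2} + 1\right) = x^{\frac{3}{2}} \left(4 \left(- \frac{1}{2}\right) + 1\right) = x^{\frac{3}{2}} \left(-2 + 1\right) = x^{\frac{3}{2}} \left(-1\right) = - x^{\frac{3}{2}}$)
$\left(-66 + z{\left(U \right)}\right)^{2} = \left(-66 - 12^{\frac{3}{2}}\right)^{2} = \left(-66 - 24 \sqrt{3}\right)^{2}$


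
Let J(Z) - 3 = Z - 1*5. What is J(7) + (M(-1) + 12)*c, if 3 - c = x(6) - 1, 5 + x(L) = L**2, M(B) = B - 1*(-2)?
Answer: -346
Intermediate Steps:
M(B) = 2 + B (M(B) = B + 2 = 2 + B)
x(L) = -5 + L**2
c = -27 (c = 3 - ((-5 + 6**2) - 1) = 3 - ((-5 + 36) - 1) = 3 - (31 - 1) = 3 - 1*30 = 3 - 30 = -27)
J(Z) = -2 + Z (J(Z) = 3 + (Z - 1*5) = 3 + (Z - 5) = 3 + (-5 + Z) = -2 + Z)
J(7) + (M(-1) + 12)*c = (-2 + 7) + ((2 - 1) + 12)*(-27) = 5 + (1 + 12)*(-27) = 5 + 13*(-27) = 5 - 351 = -346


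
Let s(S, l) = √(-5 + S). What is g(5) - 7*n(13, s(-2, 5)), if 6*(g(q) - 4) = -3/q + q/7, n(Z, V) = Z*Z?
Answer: -123793/105 ≈ -1179.0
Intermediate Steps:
n(Z, V) = Z²
g(q) = 4 - 1/(2*q) + q/42 (g(q) = 4 + (-3/q + q/7)/6 = 4 + (-1/(2*q) + q/42) = 4 - 1/(2*q) + q/42)
g(5) - 7*n(13, s(-2, 5)) = (1/42)*(-21 + 5*(168 + 5))/5 - 7*13² = (1/42)*(⅕)*(-21 + 5*173) - 7*169 = (1/42)*(⅕)*(-21 + 865) - 1183 = (1/42)*(⅕)*844 - 1183 = 422/105 - 1183 = -123793/105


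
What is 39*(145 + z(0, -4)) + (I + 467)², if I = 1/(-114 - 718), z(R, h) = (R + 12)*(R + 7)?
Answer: 157147915393/692224 ≈ 2.2702e+5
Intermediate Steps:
z(R, h) = (7 + R)*(12 + R) (z(R, h) = (12 + R)*(7 + R) = (7 + R)*(12 + R))
I = -1/832 (I = 1/(-832) = -1/832 ≈ -0.0012019)
39*(145 + z(0, -4)) + (I + 467)² = 39*(145 + (84 + 0² + 19*0)) + (-1/832 + 467)² = 39*(145 + (84 + 0 + 0)) + (388543/832)² = 39*(145 + 84) + 150965662849/692224 = 39*229 + 150965662849/692224 = 8931 + 150965662849/692224 = 157147915393/692224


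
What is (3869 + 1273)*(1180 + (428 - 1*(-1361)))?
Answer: 15266598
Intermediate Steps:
(3869 + 1273)*(1180 + (428 - 1*(-1361))) = 5142*(1180 + (428 + 1361)) = 5142*(1180 + 1789) = 5142*2969 = 15266598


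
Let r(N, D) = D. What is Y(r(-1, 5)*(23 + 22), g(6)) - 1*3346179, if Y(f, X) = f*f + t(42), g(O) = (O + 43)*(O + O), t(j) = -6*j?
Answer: -3295806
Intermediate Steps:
g(O) = 2*O*(43 + O) (g(O) = (43 + O)*(2*O) = 2*O*(43 + O))
Y(f, X) = -252 + f² (Y(f, X) = f*f - 6*42 = f² - 252 = -252 + f²)
Y(r(-1, 5)*(23 + 22), g(6)) - 1*3346179 = (-252 + (5*(23 + 22))²) - 1*3346179 = (-252 + (5*45)²) - 3346179 = (-252 + 225²) - 3346179 = (-252 + 50625) - 3346179 = 50373 - 3346179 = -3295806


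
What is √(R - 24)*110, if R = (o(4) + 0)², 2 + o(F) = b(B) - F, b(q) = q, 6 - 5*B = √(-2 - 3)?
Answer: 22*√(-29 + 48*I*√5) ≈ 141.02 + 184.18*I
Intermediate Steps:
B = 6/5 - I*√5/5 (B = 6/5 - √(-2 - 3)/5 = 6/5 - I*√5/5 ≈ 1.2 - 0.44721*I)
o(F) = -⅘ - F - I*√5/5 (o(F) = -2 + ((6/5 - I*√5/5) - F) = -2 + (6/5 - F - I*√5/5) = -⅘ - F - I*√5/5)
R = (-24/5 - I*√5/5)² (R = ((-⅘ - 1*4 - I*√5/5) + 0)² = ((-⅘ - 4 - I*√5/5) + 0)² = ((-24/5 - I*√5/5) + 0)² = (-24/5 - I*√5/5)² ≈ 22.84 + 4.2933*I)
√(R - 24)*110 = √((24 + I*√5)²/25 - 24)*110 = √(-24 + (24 + I*√5)²/25)*110 = 110*√(-24 + (24 + I*√5)²/25)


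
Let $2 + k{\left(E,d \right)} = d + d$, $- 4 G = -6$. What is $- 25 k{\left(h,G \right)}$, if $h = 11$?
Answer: $-25$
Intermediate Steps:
$G = \frac{3}{2}$ ($G = \left(- \frac{1}{4}\right) \left(-6\right) = \frac{3}{2} \approx 1.5$)
$k{\left(E,d \right)} = -2 + 2 d$ ($k{\left(E,d \right)} = -2 + \left(d + d\right) = -2 + 2 d$)
$- 25 k{\left(h,G \right)} = - 25 \left(-2 + 2 \cdot \frac{3}{2}\right) = - 25 \left(-2 + 3\right) = \left(-25\right) 1 = -25$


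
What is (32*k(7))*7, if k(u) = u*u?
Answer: 10976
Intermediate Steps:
k(u) = u²
(32*k(7))*7 = (32*7²)*7 = (32*49)*7 = 1568*7 = 10976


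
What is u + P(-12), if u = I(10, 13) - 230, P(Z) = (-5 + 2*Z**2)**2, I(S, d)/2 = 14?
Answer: 79887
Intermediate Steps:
I(S, d) = 28 (I(S, d) = 2*14 = 28)
u = -202 (u = 28 - 230 = -202)
u + P(-12) = -202 + (-5 + 2*(-12)**2)**2 = -202 + (-5 + 2*144)**2 = -202 + (-5 + 288)**2 = -202 + 283**2 = -202 + 80089 = 79887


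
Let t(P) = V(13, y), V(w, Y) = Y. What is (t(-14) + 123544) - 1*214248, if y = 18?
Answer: -90686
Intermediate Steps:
t(P) = 18
(t(-14) + 123544) - 1*214248 = (18 + 123544) - 1*214248 = 123562 - 214248 = -90686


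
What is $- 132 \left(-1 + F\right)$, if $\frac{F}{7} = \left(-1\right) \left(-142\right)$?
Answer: $-131076$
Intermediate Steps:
$F = 994$ ($F = 7 \left(\left(-1\right) \left(-142\right)\right) = 7 \cdot 142 = 994$)
$- 132 \left(-1 + F\right) = - 132 \left(-1 + 994\right) = \left(-132\right) 993 = -131076$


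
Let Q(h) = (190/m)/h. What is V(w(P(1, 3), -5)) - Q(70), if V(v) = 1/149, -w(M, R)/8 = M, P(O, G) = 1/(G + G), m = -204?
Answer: 4259/212772 ≈ 0.020017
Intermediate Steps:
P(O, G) = 1/(2*G)
w(M, R) = -8*M
Q(h) = -95/(102*h) (Q(h) = (190/(-204))/h = (190*(-1/204))/h = -95/(102*h))
V(v) = 1/149
V(w(P(1, 3), -5)) - Q(70) = 1/149 - (-95)/(102*70) = 1/149 - 1*(-19/1428) = 1/149 + 19/1428 = 4259/212772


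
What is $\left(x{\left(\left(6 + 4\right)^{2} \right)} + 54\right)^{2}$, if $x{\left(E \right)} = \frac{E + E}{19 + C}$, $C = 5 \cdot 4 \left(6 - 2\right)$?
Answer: $\frac{30758116}{9801} \approx 3138.3$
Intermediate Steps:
$C = 80$ ($C = 20 \cdot 4 = 80$)
$x{\left(E \right)} = \frac{2 E}{99}$ ($x{\left(E \right)} = \frac{E + E}{19 + 80} = \frac{2 E}{99}$)
$\left(x{\left(\left(6 + 4\right)^{2} \right)} + 54\right)^{2} = \left(\frac{2 \left(6 + 4\right)^{2}}{99} + 54\right)^{2} = \left(\frac{2 \cdot 10^{2}}{99} + 54\right)^{2} = \left(\frac{2}{99} \cdot 100 + 54\right)^{2} = \left(\frac{200}{99} + 54\right)^{2} = \left(\frac{5546}{99}\right)^{2} = \frac{30758116}{9801}$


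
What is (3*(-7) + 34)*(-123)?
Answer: -1599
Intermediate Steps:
(3*(-7) + 34)*(-123) = (-21 + 34)*(-123) = 13*(-123) = -1599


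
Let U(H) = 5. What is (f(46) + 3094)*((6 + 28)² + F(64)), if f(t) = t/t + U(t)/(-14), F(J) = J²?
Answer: 113771450/7 ≈ 1.6253e+7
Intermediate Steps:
f(t) = 9/14 (f(t) = t/t + 5/(-14) = 1 + 5*(-1/14) = 1 - 5/14 = 9/14)
(f(46) + 3094)*((6 + 28)² + F(64)) = (9/14 + 3094)*((6 + 28)² + 64²) = 43325*(34² + 4096)/14 = 43325*(1156 + 4096)/14 = (43325/14)*5252 = 113771450/7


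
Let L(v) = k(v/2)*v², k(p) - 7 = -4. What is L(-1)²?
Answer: 9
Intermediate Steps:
k(p) = 3 (k(p) = 7 - 4 = 3)
L(v) = 3*v²
L(-1)² = (3*(-1)²)² = (3*1)² = 3² = 9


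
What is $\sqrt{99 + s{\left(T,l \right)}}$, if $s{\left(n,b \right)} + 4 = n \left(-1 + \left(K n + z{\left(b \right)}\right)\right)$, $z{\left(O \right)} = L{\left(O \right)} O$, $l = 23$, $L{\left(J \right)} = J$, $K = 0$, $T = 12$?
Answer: $\sqrt{6431} \approx 80.193$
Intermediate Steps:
$z{\left(O \right)} = O^{2}$ ($z{\left(O \right)} = O O = O^{2}$)
$s{\left(n,b \right)} = -4 + n \left(-1 + b^{2}\right)$ ($s{\left(n,b \right)} = -4 + n \left(-1 + \left(0 n + b^{2}\right)\right) = -4 + n \left(-1 + \left(0 + b^{2}\right)\right) = -4 + n \left(-1 + b^{2}\right)$)
$\sqrt{99 + s{\left(T,l \right)}} = \sqrt{99 - \left(16 - 6348\right)} = \sqrt{99 - -6332} = \sqrt{99 + 6332} = \sqrt{6431}$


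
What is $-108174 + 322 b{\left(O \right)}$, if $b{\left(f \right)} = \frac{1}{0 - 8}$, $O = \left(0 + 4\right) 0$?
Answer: $- \frac{432857}{4} \approx -1.0821 \cdot 10^{5}$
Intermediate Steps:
$O = 0$ ($O = 4 \cdot 0 = 0$)
$b{\left(f \right)} = - \frac{1}{8}$ ($b{\left(f \right)} = \frac{1}{-8} = - \frac{1}{8}$)
$-108174 + 322 b{\left(O \right)} = -108174 + 322 \left(- \frac{1}{8}\right) = -108174 - \frac{161}{4} = - \frac{432857}{4}$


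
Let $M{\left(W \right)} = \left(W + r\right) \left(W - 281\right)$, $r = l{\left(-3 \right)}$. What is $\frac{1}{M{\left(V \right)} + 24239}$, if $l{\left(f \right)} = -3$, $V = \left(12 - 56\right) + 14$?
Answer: $\frac{1}{34502} \approx 2.8984 \cdot 10^{-5}$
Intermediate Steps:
$V = -30$ ($V = -44 + 14 = -30$)
$r = -3$
$M{\left(W \right)} = \left(-281 + W\right) \left(-3 + W\right)$ ($M{\left(W \right)} = \left(W - 3\right) \left(W - 281\right) = \left(-3 + W\right) \left(-281 + W\right) = \left(-281 + W\right) \left(-3 + W\right)$)
$\frac{1}{M{\left(V \right)} + 24239} = \frac{1}{\left(843 + \left(-30\right)^{2} - -8520\right) + 24239} = \frac{1}{\left(843 + 900 + 8520\right) + 24239} = \frac{1}{10263 + 24239} = \frac{1}{34502}$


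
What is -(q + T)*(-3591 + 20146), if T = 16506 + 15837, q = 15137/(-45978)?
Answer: -24618134552935/45978 ≈ -5.3543e+8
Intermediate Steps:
q = -15137/45978 (q = 15137*(-1/45978) = -15137/45978 ≈ -0.32922)
T = 32343
-(q + T)*(-3591 + 20146) = -(-15137/45978 + 32343)*(-3591 + 20146) = -1487051317*16555/45978 = -1*24618134552935/45978 = -24618134552935/45978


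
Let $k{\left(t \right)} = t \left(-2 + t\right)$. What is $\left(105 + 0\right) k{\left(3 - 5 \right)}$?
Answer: $840$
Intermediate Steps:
$\left(105 + 0\right) k{\left(3 - 5 \right)} = \left(105 + 0\right) \left(3 - 5\right) \left(-2 + \left(3 - 5\right)\right) = 105 \left(3 - 5\right) \left(-2 + \left(3 - 5\right)\right) = 105 \left(- 2 \left(-2 - 2\right)\right) = 105 \left(\left(-2\right) \left(-4\right)\right) = 105 \cdot 8 = 840$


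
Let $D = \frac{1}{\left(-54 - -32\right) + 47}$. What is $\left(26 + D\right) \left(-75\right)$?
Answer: $-1953$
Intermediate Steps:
$D = \frac{1}{25}$ ($D = \frac{1}{\left(-54 + 32\right) + 47} = \frac{1}{-22 + 47} = \frac{1}{25} \approx 0.04$)
$\left(26 + D\right) \left(-75\right) = \left(26 + \frac{1}{25}\right) \left(-75\right) = \frac{651}{25} \left(-75\right) = -1953$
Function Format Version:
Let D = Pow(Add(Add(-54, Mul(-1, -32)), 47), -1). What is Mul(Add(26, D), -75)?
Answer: -1953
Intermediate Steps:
D = Rational(1, 25) (D = Pow(Add(Add(-54, 32), 47), -1) = Pow(Add(-22, 47), -1) = Pow(25, -1) = Rational(1, 25) ≈ 0.040000)
Mul(Add(26, D), -75) = Mul(Add(26, Rational(1, 25)), -75) = Mul(Rational(651, 25), -75) = -1953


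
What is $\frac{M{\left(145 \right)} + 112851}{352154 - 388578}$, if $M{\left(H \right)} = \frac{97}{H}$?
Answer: $- \frac{4090873}{1320370} \approx -3.0983$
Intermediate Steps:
$\frac{M{\left(145 \right)} + 112851}{352154 - 388578} = \frac{\frac{97}{145} + 112851}{352154 - 388578} = \frac{97 \cdot \frac{1}{145} + 112851}{-36424} = \left(\frac{97}{145} + 112851\right) \left(- \frac{1}{36424}\right) = \frac{16363492}{145} \left(- \frac{1}{36424}\right) = - \frac{4090873}{1320370}$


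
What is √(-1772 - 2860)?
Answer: 2*I*√1158 ≈ 68.059*I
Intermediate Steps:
√(-1772 - 2860) = √(-4632) = 2*I*√1158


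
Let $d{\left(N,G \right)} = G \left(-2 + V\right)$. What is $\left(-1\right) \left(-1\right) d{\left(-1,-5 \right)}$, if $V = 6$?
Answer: $-20$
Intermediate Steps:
$d{\left(N,G \right)} = 4 G$ ($d{\left(N,G \right)} = G \left(-2 + 6\right) = G 4 = 4 G$)
$\left(-1\right) \left(-1\right) d{\left(-1,-5 \right)} = \left(-1\right) \left(-1\right) 4 \left(-5\right) = 1 \left(-20\right) = -20$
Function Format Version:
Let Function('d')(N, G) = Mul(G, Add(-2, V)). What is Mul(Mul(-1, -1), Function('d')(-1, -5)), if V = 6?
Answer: -20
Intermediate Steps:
Function('d')(N, G) = Mul(4, G) (Function('d')(N, G) = Mul(G, Add(-2, 6)) = Mul(G, 4) = Mul(4, G))
Mul(Mul(-1, -1), Function('d')(-1, -5)) = Mul(Mul(-1, -1), Mul(4, -5)) = Mul(1, -20) = -20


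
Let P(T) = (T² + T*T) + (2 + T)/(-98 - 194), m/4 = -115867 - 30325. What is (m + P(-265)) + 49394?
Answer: -115317545/292 ≈ -3.9492e+5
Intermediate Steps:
m = -584768 (m = 4*(-115867 - 30325) = 4*(-146192) = -584768)
P(T) = -1/146 + 2*T² - T/292 (P(T) = (T² + T²) + (2 + T)/(-292) = 2*T² + (2 + T)*(-1/292) = 2*T² + (-1/146 - T/292) = -1/146 + 2*T² - T/292)
(m + P(-265)) + 49394 = (-584768 + (-1/146 + 2*(-265)² - 1/292*(-265))) + 49394 = (-584768 + (-1/146 + 2*70225 + 265/292)) + 49394 = (-584768 + (-1/146 + 140450 + 265/292)) + 49394 = (-584768 + 41011663/292) + 49394 = -129740593/292 + 49394 = -115317545/292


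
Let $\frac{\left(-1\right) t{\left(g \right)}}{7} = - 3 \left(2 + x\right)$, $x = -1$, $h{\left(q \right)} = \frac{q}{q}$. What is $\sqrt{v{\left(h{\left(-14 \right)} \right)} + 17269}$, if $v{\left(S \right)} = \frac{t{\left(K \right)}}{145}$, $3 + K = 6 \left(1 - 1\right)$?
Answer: $\frac{\sqrt{363083770}}{145} \approx 131.41$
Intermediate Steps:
$K = -3$ ($K = -3 + 6 \left(1 - 1\right) = -3 + 6 \cdot 0 = -3 + 0 = -3$)
$h{\left(q \right)} = 1$
$t{\left(g \right)} = 21$ ($t{\left(g \right)} = - 7 \left(- 3 \left(2 - 1\right)\right) = - 7 \left(\left(-3\right) 1\right) = \left(-7\right) \left(-3\right) = 21$)
$v{\left(S \right)} = \frac{21}{145}$
$\sqrt{v{\left(h{\left(-14 \right)} \right)} + 17269} = \sqrt{\frac{21}{145} + 17269} = \sqrt{\frac{2504026}{145}} = \frac{\sqrt{363083770}}{145}$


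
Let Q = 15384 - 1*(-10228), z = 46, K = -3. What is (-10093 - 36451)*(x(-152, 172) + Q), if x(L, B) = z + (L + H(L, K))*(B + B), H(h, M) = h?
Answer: 3673159392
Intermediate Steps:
x(L, B) = 46 + 4*B*L (x(L, B) = 46 + (L + L)*(B + B) = 46 + (2*L)*(2*B) = 46 + 4*B*L)
Q = 25612 (Q = 15384 + 10228 = 25612)
(-10093 - 36451)*(x(-152, 172) + Q) = (-10093 - 36451)*((46 + 4*172*(-152)) + 25612) = -46544*((46 - 104576) + 25612) = -46544*(-104530 + 25612) = -46544*(-78918) = 3673159392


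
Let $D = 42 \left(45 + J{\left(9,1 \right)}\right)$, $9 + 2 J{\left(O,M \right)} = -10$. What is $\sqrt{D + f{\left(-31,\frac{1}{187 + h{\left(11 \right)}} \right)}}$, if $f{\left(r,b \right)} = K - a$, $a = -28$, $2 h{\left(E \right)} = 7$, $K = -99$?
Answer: $2 \sqrt{355} \approx 37.683$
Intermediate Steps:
$h{\left(E \right)} = \frac{7}{2}$ ($h{\left(E \right)} = \frac{1}{2} \cdot 7 = \frac{7}{2}$)
$J{\left(O,M \right)} = - \frac{19}{2}$ ($J{\left(O,M \right)} = - \frac{9}{2} + \frac{1}{2} \left(-10\right) = - \frac{9}{2} - 5 = - \frac{19}{2}$)
$D = 1491$ ($D = 42 \left(45 - \frac{19}{2}\right) = 42 \cdot \frac{71}{2} = 1491$)
$f{\left(r,b \right)} = -71$ ($f{\left(r,b \right)} = -99 - -28 = -99 + 28 = -71$)
$\sqrt{D + f{\left(-31,\frac{1}{187 + h{\left(11 \right)}} \right)}} = \sqrt{1491 - 71} = \sqrt{1420} = 2 \sqrt{355}$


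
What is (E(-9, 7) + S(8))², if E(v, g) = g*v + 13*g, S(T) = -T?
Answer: 400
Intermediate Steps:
E(v, g) = 13*g + g*v
(E(-9, 7) + S(8))² = (7*(13 - 9) - 1*8)² = (7*4 - 8)² = (28 - 8)² = 20² = 400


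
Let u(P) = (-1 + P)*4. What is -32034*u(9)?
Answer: -1025088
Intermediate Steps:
u(P) = -4 + 4*P
-32034*u(9) = -32034*(-4 + 4*9) = -32034*(-4 + 36) = -32034*32 = -1025088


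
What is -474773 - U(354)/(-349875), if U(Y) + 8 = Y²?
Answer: -166111078067/349875 ≈ -4.7477e+5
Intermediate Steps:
U(Y) = -8 + Y²
-474773 - U(354)/(-349875) = -474773 - (-8 + 354²)/(-349875) = -474773 - (-8 + 125316)*(-1)/349875 = -474773 - 125308*(-1)/349875 = -474773 - 1*(-125308/349875) = -474773 + 125308/349875 = -166111078067/349875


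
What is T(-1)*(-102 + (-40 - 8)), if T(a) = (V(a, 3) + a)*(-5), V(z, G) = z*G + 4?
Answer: 0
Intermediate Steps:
V(z, G) = 4 + G*z (V(z, G) = G*z + 4 = 4 + G*z)
T(a) = -20 - 20*a (T(a) = ((4 + 3*a) + a)*(-5) = (4 + 4*a)*(-5) = -20 - 20*a)
T(-1)*(-102 + (-40 - 8)) = (-20 - 20*(-1))*(-102 + (-40 - 8)) = (-20 + 20)*(-102 - 48) = 0*(-150) = 0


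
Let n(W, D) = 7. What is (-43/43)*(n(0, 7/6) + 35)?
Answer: -42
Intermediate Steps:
(-43/43)*(n(0, 7/6) + 35) = (-43/43)*(7 + 35) = -43*1/43*42 = -1*42 = -42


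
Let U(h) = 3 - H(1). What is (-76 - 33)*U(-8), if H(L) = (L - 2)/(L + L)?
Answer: -763/2 ≈ -381.50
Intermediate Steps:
H(L) = (-2 + L)/(2*L) (H(L) = (-2 + L)/((2*L)) = (-2 + L)*(1/(2*L)) = (-2 + L)/(2*L))
U(h) = 7/2 (U(h) = 3 - (-2 + 1)/(2*1) = 3 - (-1)/2 = 3 - 1*(-½) = 3 + ½ = 7/2)
(-76 - 33)*U(-8) = (-76 - 33)*(7/2) = -109*7/2 = -763/2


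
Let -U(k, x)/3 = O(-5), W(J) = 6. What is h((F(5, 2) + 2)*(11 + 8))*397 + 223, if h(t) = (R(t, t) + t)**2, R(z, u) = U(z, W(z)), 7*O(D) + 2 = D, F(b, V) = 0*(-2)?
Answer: 667580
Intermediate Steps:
F(b, V) = 0
O(D) = -2/7 + D/7
U(k, x) = 3 (U(k, x) = -3*(-2/7 + (1/7)*(-5)) = -3*(-2/7 - 5/7) = -3*(-1) = 3)
R(z, u) = 3
h(t) = (3 + t)**2
h((F(5, 2) + 2)*(11 + 8))*397 + 223 = (3 + (0 + 2)*(11 + 8))**2*397 + 223 = (3 + 2*19)**2*397 + 223 = (3 + 38)**2*397 + 223 = 41**2*397 + 223 = 1681*397 + 223 = 667357 + 223 = 667580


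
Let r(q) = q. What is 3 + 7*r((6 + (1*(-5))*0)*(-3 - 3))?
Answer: -249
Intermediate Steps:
3 + 7*r((6 + (1*(-5))*0)*(-3 - 3)) = 3 + 7*((6 + (1*(-5))*0)*(-3 - 3)) = 3 + 7*((6 - 5*0)*(-6)) = 3 + 7*((6 + 0)*(-6)) = 3 + 7*(6*(-6)) = 3 + 7*(-36) = 3 - 252 = -249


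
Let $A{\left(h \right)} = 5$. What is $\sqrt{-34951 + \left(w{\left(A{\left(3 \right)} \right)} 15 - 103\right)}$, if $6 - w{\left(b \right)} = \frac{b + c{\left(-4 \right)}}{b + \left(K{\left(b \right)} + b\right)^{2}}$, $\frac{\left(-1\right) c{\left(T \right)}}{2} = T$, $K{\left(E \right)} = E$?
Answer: $\frac{i \sqrt{1713327}}{7} \approx 186.99 i$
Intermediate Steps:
$c{\left(T \right)} = - 2 T$
$w{\left(b \right)} = 6 - \frac{8 + b}{b + 4 b^{2}}$ ($w{\left(b \right)} = 6 - \frac{b - -8}{b + \left(b + b\right)^{2}} = 6 - \frac{b + 8}{b + \left(2 b\right)^{2}} = 6 - \frac{8 + b}{b + 4 b^{2}}$)
$\sqrt{-34951 + \left(w{\left(A{\left(3 \right)} \right)} 15 - 103\right)} = \sqrt{-34951 - \left(103 - \frac{-8 + 5 \cdot 5 + 24 \cdot 5^{2}}{5 \left(1 + 4 \cdot 5\right)} 15\right)} = \sqrt{-34951 - \left(103 - \frac{-8 + 25 + 24 \cdot 25}{5 \left(1 + 20\right)} 15\right)} = \sqrt{-34951 - \left(103 - \frac{-8 + 25 + 600}{5 \cdot 21} \cdot 15\right)} = \sqrt{-34951 - \left(103 - \frac{1}{5} \cdot \frac{1}{21} \cdot 617 \cdot 15\right)} = \sqrt{-34951 + \left(\frac{617}{105} \cdot 15 - 103\right)} = \sqrt{-34951 + \left(\frac{617}{7} - 103\right)} = \sqrt{-34951 - \frac{104}{7}} = \sqrt{- \frac{244761}{7}} = \frac{i \sqrt{1713327}}{7}$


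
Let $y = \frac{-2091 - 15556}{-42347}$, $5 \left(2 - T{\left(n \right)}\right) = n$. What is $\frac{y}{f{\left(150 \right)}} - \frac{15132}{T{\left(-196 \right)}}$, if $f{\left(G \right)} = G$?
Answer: $- \frac{240296233859}{654261150} \approx -367.28$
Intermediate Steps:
$T{\left(n \right)} = 2 - \frac{n}{5}$
$y = \frac{17647}{42347}$ ($y = \left(-17647\right) \left(- \frac{1}{42347}\right) = \frac{17647}{42347} \approx 0.41672$)
$\frac{y}{f{\left(150 \right)}} - \frac{15132}{T{\left(-196 \right)}} = \frac{17647}{42347 \cdot 150} - \frac{15132}{2 - - \frac{196}{5}} = \frac{17647}{42347} \cdot \frac{1}{150} - \frac{15132}{2 + \frac{196}{5}} = \frac{17647}{6352050} - \frac{15132}{\frac{206}{5}} = \frac{17647}{6352050} - \frac{37830}{103} = - \frac{240296233859}{654261150}$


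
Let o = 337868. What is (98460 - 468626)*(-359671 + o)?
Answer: 8070729298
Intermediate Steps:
(98460 - 468626)*(-359671 + o) = (98460 - 468626)*(-359671 + 337868) = -370166*(-21803) = 8070729298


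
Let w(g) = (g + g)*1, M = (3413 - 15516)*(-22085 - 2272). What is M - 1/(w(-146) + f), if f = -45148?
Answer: 13395383514241/45440 ≈ 2.9479e+8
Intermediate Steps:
M = 294792771 (M = -12103*(-24357) = 294792771)
w(g) = 2*g (w(g) = (2*g)*1 = 2*g)
M - 1/(w(-146) + f) = 294792771 - 1/(2*(-146) - 45148) = 294792771 - 1/(-292 - 45148) = 294792771 - 1/(-45440) = 294792771 - 1*(-1/45440) = 294792771 + 1/45440 = 13395383514241/45440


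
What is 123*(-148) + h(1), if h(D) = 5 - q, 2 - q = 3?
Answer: -18198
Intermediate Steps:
q = -1 (q = 2 - 1*3 = 2 - 3 = -1)
h(D) = 6 (h(D) = 5 - 1*(-1) = 5 + 1 = 6)
123*(-148) + h(1) = 123*(-148) + 6 = -18204 + 6 = -18198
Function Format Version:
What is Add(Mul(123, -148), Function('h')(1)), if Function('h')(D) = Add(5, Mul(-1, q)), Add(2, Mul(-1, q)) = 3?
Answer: -18198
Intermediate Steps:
q = -1 (q = Add(2, Mul(-1, 3)) = Add(2, -3) = -1)
Function('h')(D) = 6 (Function('h')(D) = Add(5, Mul(-1, -1)) = Add(5, 1) = 6)
Add(Mul(123, -148), Function('h')(1)) = Add(Mul(123, -148), 6) = Add(-18204, 6) = -18198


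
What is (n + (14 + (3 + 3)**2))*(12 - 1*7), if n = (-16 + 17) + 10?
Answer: 305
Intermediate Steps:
n = 11 (n = 1 + 10 = 11)
(n + (14 + (3 + 3)**2))*(12 - 1*7) = (11 + (14 + (3 + 3)**2))*(12 - 1*7) = (11 + (14 + 6**2))*(12 - 7) = (11 + (14 + 36))*5 = (11 + 50)*5 = 61*5 = 305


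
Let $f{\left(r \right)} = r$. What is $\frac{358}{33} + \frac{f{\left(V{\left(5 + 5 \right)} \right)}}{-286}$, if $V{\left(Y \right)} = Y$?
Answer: $\frac{4639}{429} \approx 10.814$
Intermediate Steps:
$\frac{358}{33} + \frac{f{\left(V{\left(5 + 5 \right)} \right)}}{-286} = \frac{358}{33} + \frac{5 + 5}{-286} = 358 \cdot \frac{1}{33} + 10 \left(- \frac{1}{286}\right) = \frac{358}{33} - \frac{5}{143} = \frac{4639}{429}$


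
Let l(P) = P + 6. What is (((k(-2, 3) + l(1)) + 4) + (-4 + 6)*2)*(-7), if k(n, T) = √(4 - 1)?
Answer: -105 - 7*√3 ≈ -117.12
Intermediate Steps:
l(P) = 6 + P
k(n, T) = √3
(((k(-2, 3) + l(1)) + 4) + (-4 + 6)*2)*(-7) = (((√3 + (6 + 1)) + 4) + (-4 + 6)*2)*(-7) = (((√3 + 7) + 4) + 2*2)*(-7) = (((7 + √3) + 4) + 4)*(-7) = ((11 + √3) + 4)*(-7) = (15 + √3)*(-7) = -105 - 7*√3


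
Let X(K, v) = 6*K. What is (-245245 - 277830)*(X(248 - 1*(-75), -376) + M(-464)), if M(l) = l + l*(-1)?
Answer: -1013719350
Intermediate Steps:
M(l) = 0 (M(l) = l - l = 0)
(-245245 - 277830)*(X(248 - 1*(-75), -376) + M(-464)) = (-245245 - 277830)*(6*(248 - 1*(-75)) + 0) = -523075*(6*(248 + 75) + 0) = -523075*(6*323 + 0) = -523075*(1938 + 0) = -523075*1938 = -1013719350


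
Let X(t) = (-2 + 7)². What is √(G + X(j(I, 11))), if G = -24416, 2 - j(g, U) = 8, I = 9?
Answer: I*√24391 ≈ 156.18*I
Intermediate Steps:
j(g, U) = -6 (j(g, U) = 2 - 1*8 = 2 - 8 = -6)
X(t) = 25 (X(t) = 5² = 25)
√(G + X(j(I, 11))) = √(-24416 + 25) = √(-24391) = I*√24391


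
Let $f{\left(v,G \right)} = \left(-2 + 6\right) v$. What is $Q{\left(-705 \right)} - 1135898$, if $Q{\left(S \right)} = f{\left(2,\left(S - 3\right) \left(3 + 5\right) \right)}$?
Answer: $-1135890$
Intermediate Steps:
$f{\left(v,G \right)} = 4 v$
$Q{\left(S \right)} = 8$ ($Q{\left(S \right)} = 4 \cdot 2 = 8$)
$Q{\left(-705 \right)} - 1135898 = 8 - 1135898 = -1135890$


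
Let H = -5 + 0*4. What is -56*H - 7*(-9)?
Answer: 343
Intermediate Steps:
H = -5 (H = -5 + 0 = -5)
-56*H - 7*(-9) = -56*(-5) - 7*(-9) = 280 + 63 = 343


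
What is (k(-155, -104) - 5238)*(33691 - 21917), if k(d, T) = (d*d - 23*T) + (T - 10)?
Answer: 248019310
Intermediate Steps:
k(d, T) = -10 + d**2 - 22*T (k(d, T) = (d**2 - 23*T) + (-10 + T) = -10 + d**2 - 22*T)
(k(-155, -104) - 5238)*(33691 - 21917) = ((-10 + (-155)**2 - 22*(-104)) - 5238)*(33691 - 21917) = ((-10 + 24025 + 2288) - 5238)*11774 = (26303 - 5238)*11774 = 21065*11774 = 248019310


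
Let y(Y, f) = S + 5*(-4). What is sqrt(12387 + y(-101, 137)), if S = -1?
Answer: 3*sqrt(1374) ≈ 111.20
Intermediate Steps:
y(Y, f) = -21 (y(Y, f) = -1 + 5*(-4) = -1 - 20 = -21)
sqrt(12387 + y(-101, 137)) = sqrt(12387 - 21) = sqrt(12366) = 3*sqrt(1374)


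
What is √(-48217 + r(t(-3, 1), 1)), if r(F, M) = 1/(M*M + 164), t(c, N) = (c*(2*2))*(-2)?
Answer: 2*I*√328176915/165 ≈ 219.58*I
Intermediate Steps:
t(c, N) = -8*c (t(c, N) = (c*4)*(-2) = (4*c)*(-2) = -8*c)
r(F, M) = 1/(164 + M²) (r(F, M) = 1/(M² + 164) = 1/(164 + M²))
√(-48217 + r(t(-3, 1), 1)) = √(-48217 + 1/(164 + 1²)) = √(-48217 + 1/(164 + 1)) = √(-48217 + 1/165) = √(-7955804/165) = 2*I*√328176915/165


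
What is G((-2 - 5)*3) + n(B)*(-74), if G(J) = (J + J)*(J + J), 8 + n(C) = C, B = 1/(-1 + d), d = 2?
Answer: 2282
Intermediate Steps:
B = 1 (B = 1/(-1 + 2) = 1/1 = 1)
n(C) = -8 + C
G(J) = 4*J² (G(J) = (2*J)*(2*J) = 4*J²)
G((-2 - 5)*3) + n(B)*(-74) = 4*((-2 - 5)*3)² + (-8 + 1)*(-74) = 4*(-7*3)² - 7*(-74) = 4*(-21)² + 518 = 4*441 + 518 = 1764 + 518 = 2282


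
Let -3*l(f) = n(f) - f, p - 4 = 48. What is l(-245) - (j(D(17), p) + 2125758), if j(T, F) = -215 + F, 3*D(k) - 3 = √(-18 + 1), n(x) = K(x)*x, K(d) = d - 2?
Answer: -6437545/3 ≈ -2.1458e+6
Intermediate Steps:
K(d) = -2 + d
n(x) = x*(-2 + x) (n(x) = (-2 + x)*x = x*(-2 + x))
D(k) = 1 + I*√17/3 (D(k) = 1 + √(-18 + 1)/3 = 1 + √(-17)/3 = 1 + (I*√17)/3 = 1 + I*√17/3)
p = 52 (p = 4 + 48 = 52)
l(f) = f/3 - f*(-2 + f)/3 (l(f) = -(f*(-2 + f) - f)/3 = -(-f + f*(-2 + f))/3 = f/3 - f*(-2 + f)/3)
l(-245) - (j(D(17), p) + 2125758) = (⅓)*(-245)*(3 - 1*(-245)) - ((-215 + 52) + 2125758) = (⅓)*(-245)*(3 + 245) - (-163 + 2125758) = (⅓)*(-245)*248 - 1*2125595 = -60760/3 - 2125595 = -6437545/3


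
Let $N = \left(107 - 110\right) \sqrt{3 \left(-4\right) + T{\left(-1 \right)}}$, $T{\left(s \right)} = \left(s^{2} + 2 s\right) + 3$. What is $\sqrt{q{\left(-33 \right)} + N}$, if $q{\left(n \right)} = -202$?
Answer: $\sqrt{-202 - 3 i \sqrt{10}} \approx 0.33365 - 14.217 i$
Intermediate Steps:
$T{\left(s \right)} = 3 + s^{2} + 2 s$
$N = - 3 i \sqrt{10}$ ($N = \left(107 - 110\right) \sqrt{3 \left(-4\right) + \left(3 + \left(-1\right)^{2} + 2 \left(-1\right)\right)} = - 3 \sqrt{-12 + \left(3 + 1 - 2\right)} = - 3 \sqrt{-12 + 2} = - 3 \sqrt{-10} = - 3 i \sqrt{10} \approx - 9.4868 i$)
$\sqrt{q{\left(-33 \right)} + N} = \sqrt{-202 - 3 i \sqrt{10}}$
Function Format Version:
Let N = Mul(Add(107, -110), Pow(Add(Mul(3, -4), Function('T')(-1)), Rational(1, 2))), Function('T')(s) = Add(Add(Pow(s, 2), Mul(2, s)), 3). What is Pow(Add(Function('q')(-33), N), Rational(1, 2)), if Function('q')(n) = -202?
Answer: Pow(Add(-202, Mul(-3, I, Pow(10, Rational(1, 2)))), Rational(1, 2)) ≈ Add(0.33365, Mul(-14.217, I))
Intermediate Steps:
Function('T')(s) = Add(3, Pow(s, 2), Mul(2, s))
N = Mul(-3, I, Pow(10, Rational(1, 2))) (N = Mul(Add(107, -110), Pow(Add(Mul(3, -4), Add(3, Pow(-1, 2), Mul(2, -1))), Rational(1, 2))) = Mul(-3, Pow(Add(-12, Add(3, 1, -2)), Rational(1, 2))) = Mul(-3, Pow(Add(-12, 2), Rational(1, 2))) = Mul(-3, Pow(-10, Rational(1, 2))) = Mul(-3, Mul(I, Pow(10, Rational(1, 2)))) = Mul(-3, I, Pow(10, Rational(1, 2))) ≈ Mul(-9.4868, I))
Pow(Add(Function('q')(-33), N), Rational(1, 2)) = Pow(Add(-202, Mul(-3, I, Pow(10, Rational(1, 2)))), Rational(1, 2))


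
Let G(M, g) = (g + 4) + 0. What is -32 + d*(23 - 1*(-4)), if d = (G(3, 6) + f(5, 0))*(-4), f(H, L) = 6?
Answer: -1760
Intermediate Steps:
G(M, g) = 4 + g (G(M, g) = (4 + g) + 0 = 4 + g)
d = -64 (d = ((4 + 6) + 6)*(-4) = (10 + 6)*(-4) = 16*(-4) = -64)
-32 + d*(23 - 1*(-4)) = -32 - 64*(23 - 1*(-4)) = -32 - 64*(23 + 4) = -32 - 64*27 = -32 - 1728 = -1760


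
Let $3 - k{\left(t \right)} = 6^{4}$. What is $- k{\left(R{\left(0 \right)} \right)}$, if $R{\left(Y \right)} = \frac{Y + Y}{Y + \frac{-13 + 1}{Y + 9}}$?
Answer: $1293$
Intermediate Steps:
$R{\left(Y \right)} = \frac{2 Y}{Y - \frac{12}{9 + Y}}$
$k{\left(t \right)} = -1293$ ($k{\left(t \right)} = 3 - 6^{4} = 3 - 1296 = -1293$)
$- k{\left(R{\left(0 \right)} \right)} = \left(-1\right) \left(-1293\right) = 1293$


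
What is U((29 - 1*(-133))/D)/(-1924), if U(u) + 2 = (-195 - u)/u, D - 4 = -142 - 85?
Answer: -14333/103896 ≈ -0.13796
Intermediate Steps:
D = -223 (D = 4 + (-142 - 85) = 4 - 227 = -223)
U(u) = -2 + (-195 - u)/u
U((29 - 1*(-133))/D)/(-1924) = (-3 - 195*(-223/(29 - 1*(-133))))/(-1924) = (-3 - 195*(-223/(29 + 133)))*(-1/1924) = (-3 - 195/(162*(-1/223)))*(-1/1924) = (-3 - 195/(-162/223))*(-1/1924) = (-3 - 195*(-223/162))*(-1/1924) = (-3 + 14495/54)*(-1/1924) = (14333/54)*(-1/1924) = -14333/103896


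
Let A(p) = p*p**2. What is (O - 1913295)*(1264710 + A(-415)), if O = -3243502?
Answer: 362051833046005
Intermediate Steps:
A(p) = p**3
(O - 1913295)*(1264710 + A(-415)) = (-3243502 - 1913295)*(1264710 + (-415)**3) = -5156797*(1264710 - 71473375) = -5156797*(-70208665) = 362051833046005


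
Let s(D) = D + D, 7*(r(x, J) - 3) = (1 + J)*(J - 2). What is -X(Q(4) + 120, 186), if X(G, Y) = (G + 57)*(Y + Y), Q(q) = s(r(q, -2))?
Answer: -479508/7 ≈ -68501.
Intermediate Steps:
r(x, J) = 3 + (1 + J)*(-2 + J)/7 (r(x, J) = 3 + ((1 + J)*(J - 2))/7 = 3 + ((1 + J)*(-2 + J))/7 = 3 + (1 + J)*(-2 + J)/7)
s(D) = 2*D
Q(q) = 50/7 (Q(q) = 2*(19/7 - 1/7*(-2) + (1/7)*(-2)**2) = 2*(19/7 + 2/7 + (1/7)*4) = 2*(19/7 + 2/7 + 4/7) = 2*(25/7) = 50/7)
X(G, Y) = 2*Y*(57 + G) (X(G, Y) = (57 + G)*(2*Y) = 2*Y*(57 + G))
-X(Q(4) + 120, 186) = -2*186*(57 + (50/7 + 120)) = -2*186*(57 + 890/7) = -2*186*1289/7 = -1*479508/7 = -479508/7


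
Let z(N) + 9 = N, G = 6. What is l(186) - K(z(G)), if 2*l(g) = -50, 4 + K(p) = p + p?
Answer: -15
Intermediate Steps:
z(N) = -9 + N
K(p) = -4 + 2*p (K(p) = -4 + (p + p) = -4 + 2*p)
l(g) = -25 (l(g) = (½)*(-50) = -25)
l(186) - K(z(G)) = -25 - (-4 + 2*(-9 + 6)) = -25 - (-4 + 2*(-3)) = -25 - (-4 - 6) = -25 - 1*(-10) = -25 + 10 = -15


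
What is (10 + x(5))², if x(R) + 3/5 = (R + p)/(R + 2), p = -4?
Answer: 111556/1225 ≈ 91.066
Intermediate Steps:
x(R) = -⅗ + (-4 + R)/(2 + R) (x(R) = -⅗ + (R - 4)/(R + 2) = -⅗ + (-4 + R)/(2 + R))
(10 + x(5))² = (10 + 2*(-13 + 5)/(5*(2 + 5)))² = (10 + (⅖)*(-8)/7)² = (10 + (⅖)*(⅐)*(-8))² = (10 - 16/35)² = (334/35)² = 111556/1225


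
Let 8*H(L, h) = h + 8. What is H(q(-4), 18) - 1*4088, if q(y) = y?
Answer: -16339/4 ≈ -4084.8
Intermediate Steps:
H(L, h) = 1 + h/8 (H(L, h) = (h + 8)/8 = (8 + h)/8 = 1 + h/8)
H(q(-4), 18) - 1*4088 = (1 + (1/8)*18) - 1*4088 = (1 + 9/4) - 4088 = 13/4 - 4088 = -16339/4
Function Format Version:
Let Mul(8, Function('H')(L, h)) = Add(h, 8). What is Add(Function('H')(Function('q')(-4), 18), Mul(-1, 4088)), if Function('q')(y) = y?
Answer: Rational(-16339, 4) ≈ -4084.8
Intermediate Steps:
Function('H')(L, h) = Add(1, Mul(Rational(1, 8), h)) (Function('H')(L, h) = Mul(Rational(1, 8), Add(h, 8)) = Mul(Rational(1, 8), Add(8, h)) = Add(1, Mul(Rational(1, 8), h)))
Add(Function('H')(Function('q')(-4), 18), Mul(-1, 4088)) = Add(Add(1, Mul(Rational(1, 8), 18)), Mul(-1, 4088)) = Add(Add(1, Rational(9, 4)), -4088) = Add(Rational(13, 4), -4088) = Rational(-16339, 4)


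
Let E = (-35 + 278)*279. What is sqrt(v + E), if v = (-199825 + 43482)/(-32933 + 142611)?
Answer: 17*sqrt(758373026)/1798 ≈ 260.38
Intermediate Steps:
E = 67797 (E = 243*279 = 67797)
v = -2563/1798 (v = -156343/109678 = -156343*1/109678 = -2563/1798 ≈ -1.4255)
sqrt(v + E) = sqrt(-2563/1798 + 67797) = sqrt(121896443/1798) = 17*sqrt(758373026)/1798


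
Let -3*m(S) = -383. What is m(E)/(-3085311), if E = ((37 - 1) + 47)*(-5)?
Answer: -383/9255933 ≈ -4.1379e-5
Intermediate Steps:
E = -415 (E = (36 + 47)*(-5) = 83*(-5) = -415)
m(S) = 383/3 (m(S) = -⅓*(-383) = 383/3)
m(E)/(-3085311) = (383/3)/(-3085311) = (383/3)*(-1/3085311) = -383/9255933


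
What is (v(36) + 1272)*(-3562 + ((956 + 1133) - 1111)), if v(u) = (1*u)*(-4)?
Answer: -2914752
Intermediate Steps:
v(u) = -4*u (v(u) = u*(-4) = -4*u)
(v(36) + 1272)*(-3562 + ((956 + 1133) - 1111)) = (-4*36 + 1272)*(-3562 + ((956 + 1133) - 1111)) = (-144 + 1272)*(-3562 + (2089 - 1111)) = 1128*(-3562 + 978) = 1128*(-2584) = -2914752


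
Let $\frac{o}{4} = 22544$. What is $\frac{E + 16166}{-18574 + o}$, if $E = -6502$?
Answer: $\frac{4832}{35801} \approx 0.13497$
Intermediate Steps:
$o = 90176$ ($o = 4 \cdot 22544 = 90176$)
$\frac{E + 16166}{-18574 + o} = \frac{-6502 + 16166}{-18574 + 90176} = \frac{9664}{71602} = 9664 \cdot \frac{1}{71602} = \frac{4832}{35801}$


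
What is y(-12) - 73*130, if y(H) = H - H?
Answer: -9490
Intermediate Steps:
y(H) = 0
y(-12) - 73*130 = 0 - 73*130 = 0 - 9490 = -9490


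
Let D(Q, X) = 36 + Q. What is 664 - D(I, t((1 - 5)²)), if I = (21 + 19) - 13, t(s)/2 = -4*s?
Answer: 601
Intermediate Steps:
t(s) = -8*s (t(s) = 2*(-4*s) = -8*s)
I = 27 (I = 40 - 13 = 27)
664 - D(I, t((1 - 5)²)) = 664 - (36 + 27) = 664 - 1*63 = 664 - 63 = 601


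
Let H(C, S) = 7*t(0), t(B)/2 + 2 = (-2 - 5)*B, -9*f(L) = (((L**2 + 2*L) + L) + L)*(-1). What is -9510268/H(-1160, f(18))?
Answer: 2377567/7 ≈ 3.3965e+5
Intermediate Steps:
f(L) = L**2/9 + 4*L/9 (f(L) = -(((L**2 + 2*L) + L) + L)*(-1)/9 = -((L**2 + 3*L) + L)*(-1)/9 = -(L**2 + 4*L)*(-1)/9 = -(-L**2 - 4*L)/9 = L**2/9 + 4*L/9)
t(B) = -4 - 14*B (t(B) = -4 + 2*((-2 - 5)*B) = -4 + 2*(-7*B) = -4 - 14*B)
H(C, S) = -28 (H(C, S) = 7*(-4 - 14*0) = 7*(-4 + 0) = 7*(-4) = -28)
-9510268/H(-1160, f(18)) = -9510268/(-28) = -9510268*(-1/28) = 2377567/7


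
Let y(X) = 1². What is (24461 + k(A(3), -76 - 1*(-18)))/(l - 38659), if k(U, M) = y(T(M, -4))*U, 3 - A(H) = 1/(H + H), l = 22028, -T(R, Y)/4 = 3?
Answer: -146783/99786 ≈ -1.4710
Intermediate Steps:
T(R, Y) = -12 (T(R, Y) = -4*3 = -12)
A(H) = 3 - 1/(2*H) (A(H) = 3 - 1/(H + H) = 3 - 1/(2*H))
y(X) = 1
k(U, M) = U (k(U, M) = 1*U = U)
(24461 + k(A(3), -76 - 1*(-18)))/(l - 38659) = (24461 + (3 - ½/3))/(22028 - 38659) = (24461 + (3 - ½*⅓))/(-16631) = (24461 + (3 - ⅙))*(-1/16631) = (24461 + 17/6)*(-1/16631) = (146783/6)*(-1/16631) = -146783/99786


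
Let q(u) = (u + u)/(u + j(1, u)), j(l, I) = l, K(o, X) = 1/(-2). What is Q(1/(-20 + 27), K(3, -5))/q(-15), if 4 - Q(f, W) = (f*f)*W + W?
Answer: 221/105 ≈ 2.1048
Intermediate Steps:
K(o, X) = -½
Q(f, W) = 4 - W - W*f² (Q(f, W) = 4 - ((f*f)*W + W) = 4 - (f²*W + W) = 4 - (W*f² + W) = 4 - (W + W*f²) = 4 + (-W - W*f²) = 4 - W - W*f²)
q(u) = 2*u/(1 + u) (q(u) = (u + u)/(u + 1) = (2*u)/(1 + u) = 2*u/(1 + u))
Q(1/(-20 + 27), K(3, -5))/q(-15) = (4 - 1*(-½) - 1*(-½)*(1/(-20 + 27))²)/((2*(-15)/(1 - 15))) = (4 + ½ - 1*(-½)*(1/7)²)/((2*(-15)/(-14))) = (4 + ½ - 1*(-½)*(⅐)²)/((2*(-15)*(-1/14))) = (4 + ½ - 1*(-½)*1/49)/(15/7) = (4 + ½ + 1/98)*(7/15) = (221/49)*(7/15) = 221/105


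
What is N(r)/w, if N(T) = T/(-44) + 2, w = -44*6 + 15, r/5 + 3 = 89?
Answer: 57/1826 ≈ 0.031216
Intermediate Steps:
r = 430 (r = -15 + 5*89 = -15 + 445 = 430)
w = -249 (w = -264 + 15 = -249)
N(T) = 2 - T/44 (N(T) = T*(-1/44) + 2 = -T/44 + 2 = 2 - T/44)
N(r)/w = (2 - 1/44*430)/(-249) = (2 - 215/22)*(-1/249) = -171/22*(-1/249) = 57/1826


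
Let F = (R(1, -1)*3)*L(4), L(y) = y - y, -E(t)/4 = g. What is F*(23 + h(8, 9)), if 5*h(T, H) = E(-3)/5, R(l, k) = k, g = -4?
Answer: 0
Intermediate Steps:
E(t) = 16 (E(t) = -4*(-4) = 16)
L(y) = 0
F = 0 (F = -1*3*0 = -3*0 = 0)
h(T, H) = 16/25 (h(T, H) = (16/5)/5 = (16*(⅕))/5 = (⅕)*(16/5) = 16/25)
F*(23 + h(8, 9)) = 0*(23 + 16/25) = 0*(591/25) = 0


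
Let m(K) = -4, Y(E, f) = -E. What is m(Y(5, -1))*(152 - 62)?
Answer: -360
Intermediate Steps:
m(Y(5, -1))*(152 - 62) = -4*(152 - 62) = -4*90 = -360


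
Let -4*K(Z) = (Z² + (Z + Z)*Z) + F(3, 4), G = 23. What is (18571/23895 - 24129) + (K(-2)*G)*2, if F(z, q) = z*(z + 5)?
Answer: -586436414/23895 ≈ -24542.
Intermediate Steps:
F(z, q) = z*(5 + z)
K(Z) = -6 - 3*Z²/4 (K(Z) = -((Z² + (Z + Z)*Z) + 3*(5 + 3))/4 = -((Z² + (2*Z)*Z) + 3*8)/4 = -((Z² + 2*Z²) + 24)/4 = -(3*Z² + 24)/4 = -(24 + 3*Z²)/4 = -6 - 3*Z²/4)
(18571/23895 - 24129) + (K(-2)*G)*2 = (18571/23895 - 24129) + ((-6 - ¾*(-2)²)*23)*2 = (18571*(1/23895) - 24129) + ((-6 - ¾*4)*23)*2 = (18571/23895 - 24129) + ((-6 - 3)*23)*2 = -576543884/23895 - 9*23*2 = -576543884/23895 - 207*2 = -576543884/23895 - 414 = -586436414/23895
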